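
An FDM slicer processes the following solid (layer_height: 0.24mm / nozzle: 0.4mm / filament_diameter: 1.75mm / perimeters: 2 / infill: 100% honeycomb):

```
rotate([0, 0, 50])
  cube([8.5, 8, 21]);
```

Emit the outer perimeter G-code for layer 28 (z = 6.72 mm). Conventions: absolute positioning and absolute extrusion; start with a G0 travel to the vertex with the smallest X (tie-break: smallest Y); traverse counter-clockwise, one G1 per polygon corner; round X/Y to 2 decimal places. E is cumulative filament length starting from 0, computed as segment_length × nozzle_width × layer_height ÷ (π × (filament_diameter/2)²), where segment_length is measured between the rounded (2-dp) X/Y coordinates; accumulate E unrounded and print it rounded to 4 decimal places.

G0 X-6.13 Y5.14 Z6.72
G1 X0.00 Y0.00 E0.3193
G1 X5.46 Y6.51 E0.6584
G1 X-0.66 Y11.65 E0.9774
G1 X-6.13 Y5.14 E1.3168

At z = 6.72 mm: the cube is present — its section is the full 8.5×8 rectangle; (whole slice rotated 50° about Z — lengths, areas and connectivity unchanged). The outline is a single polygon with 4 vertices. Extrusion per mm of travel: 0.4 × 0.24 / (π × 0.875²) = 0.039912. Accumulating E over each segment gives final E = 1.3168.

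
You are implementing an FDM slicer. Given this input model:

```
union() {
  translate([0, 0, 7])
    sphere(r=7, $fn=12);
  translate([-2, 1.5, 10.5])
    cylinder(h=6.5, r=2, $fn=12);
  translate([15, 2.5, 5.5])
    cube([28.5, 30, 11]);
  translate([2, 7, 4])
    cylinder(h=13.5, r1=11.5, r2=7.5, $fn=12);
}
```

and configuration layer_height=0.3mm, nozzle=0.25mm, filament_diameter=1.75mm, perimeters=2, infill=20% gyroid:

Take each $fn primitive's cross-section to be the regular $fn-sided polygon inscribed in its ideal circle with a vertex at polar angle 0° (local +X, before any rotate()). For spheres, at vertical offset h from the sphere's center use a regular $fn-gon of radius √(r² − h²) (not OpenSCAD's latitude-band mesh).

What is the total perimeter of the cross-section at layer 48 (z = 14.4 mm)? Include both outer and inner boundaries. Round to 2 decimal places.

At z = 14.4 mm: the sphere is absent (|z−center|=7.400 > r=7); the r=2 cylinder at (-2, 1.5) contributes a regular 12-gon of circumradius 2 (perimeter = 2·12·2.000·sin(180°/12) = 12.42 mm); the cube at (15, 2.5) is present — its section is the full 28.5×30 rectangle (perimeter 117.00 mm); the cone at (2, 7) contributes a regular 12-gon of circumradius 8.419 (interpolated between r1=11.5 and r2=7.5 at t=0.770) (perimeter = 2·12·8.419·sin(180°/12) = 52.29 mm); Combining (union): the regions partially overlap (shared area 10.96 mm²), so the edge portions inside another operand are dropped and the merged outline is re-measured after clipping — boundary = 169.65 mm. Overall, the cross-section has 2 separate islands. Total boundary length (outer) = 169.65 mm.

169.65 mm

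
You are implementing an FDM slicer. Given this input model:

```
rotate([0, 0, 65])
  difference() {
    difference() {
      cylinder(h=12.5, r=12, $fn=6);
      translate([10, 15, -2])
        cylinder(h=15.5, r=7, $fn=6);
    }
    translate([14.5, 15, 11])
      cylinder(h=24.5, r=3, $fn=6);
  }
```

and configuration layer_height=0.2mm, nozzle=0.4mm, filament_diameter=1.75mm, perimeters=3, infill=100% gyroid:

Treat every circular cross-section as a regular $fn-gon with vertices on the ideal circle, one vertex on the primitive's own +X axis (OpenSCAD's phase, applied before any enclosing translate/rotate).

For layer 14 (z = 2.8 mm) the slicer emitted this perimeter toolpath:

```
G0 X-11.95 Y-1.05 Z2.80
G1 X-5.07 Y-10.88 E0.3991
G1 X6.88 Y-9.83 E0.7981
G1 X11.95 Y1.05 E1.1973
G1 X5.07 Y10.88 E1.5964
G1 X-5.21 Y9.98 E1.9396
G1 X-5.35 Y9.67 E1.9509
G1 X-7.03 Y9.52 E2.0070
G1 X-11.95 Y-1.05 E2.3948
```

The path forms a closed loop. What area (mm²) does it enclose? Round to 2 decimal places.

373.63 mm²

Apply the shoelace formula to the sequence of (X, Y) vertices; enclosed area = 373.63 mm².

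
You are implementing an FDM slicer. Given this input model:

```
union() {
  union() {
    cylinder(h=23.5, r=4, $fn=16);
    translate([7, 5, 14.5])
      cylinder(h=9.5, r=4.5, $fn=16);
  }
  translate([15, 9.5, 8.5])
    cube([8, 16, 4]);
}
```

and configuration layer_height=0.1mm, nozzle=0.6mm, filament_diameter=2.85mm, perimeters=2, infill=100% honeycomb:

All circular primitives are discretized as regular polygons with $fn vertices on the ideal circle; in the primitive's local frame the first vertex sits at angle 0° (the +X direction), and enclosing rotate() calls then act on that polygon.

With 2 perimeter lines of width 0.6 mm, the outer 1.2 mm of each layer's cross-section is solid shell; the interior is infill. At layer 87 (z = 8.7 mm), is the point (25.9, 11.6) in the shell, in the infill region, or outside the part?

outside

At z = 8.7 mm: the cylinder: section is a regular 16-gon, circumradius r=4; the cylinder at (7, 5) does not reach this height (z outside [14.5, 24]); Taking the union: only the r=4 cylinder is present, so the union is just that shape — 1 connected region; the cube at (15, 9.5) is present — its section is the full 8×16 rectangle; Combining (union): the 2 present regions are separate (no shared area or edge), so areas and boundary lengths simply add and each stays a separate island — 2 connected regions. Overall, the cross-section has 2 separate islands. The nearest boundary edge runs (23.00, 25.50)→(23.00, 9.50); distance from the point to it = 2.90 mm. The point is not inside any of the regions above, so it lies outside the cross-section (2.90 mm from the nearest boundary).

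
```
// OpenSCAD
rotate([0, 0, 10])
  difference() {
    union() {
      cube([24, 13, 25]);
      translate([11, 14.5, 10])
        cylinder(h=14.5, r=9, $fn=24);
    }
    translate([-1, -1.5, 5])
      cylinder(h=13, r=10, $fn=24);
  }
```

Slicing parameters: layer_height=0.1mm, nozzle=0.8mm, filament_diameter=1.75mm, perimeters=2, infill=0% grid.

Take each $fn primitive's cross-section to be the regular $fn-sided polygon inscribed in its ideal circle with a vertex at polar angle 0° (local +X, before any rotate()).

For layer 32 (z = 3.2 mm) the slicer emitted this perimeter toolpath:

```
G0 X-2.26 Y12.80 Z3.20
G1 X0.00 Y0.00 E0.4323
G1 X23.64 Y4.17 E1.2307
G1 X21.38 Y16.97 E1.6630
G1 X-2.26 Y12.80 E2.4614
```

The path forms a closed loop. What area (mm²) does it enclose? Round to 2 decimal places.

Apply the shoelace formula to the sequence of (X, Y) vertices; enclosed area = 312.02 mm².

312.02 mm²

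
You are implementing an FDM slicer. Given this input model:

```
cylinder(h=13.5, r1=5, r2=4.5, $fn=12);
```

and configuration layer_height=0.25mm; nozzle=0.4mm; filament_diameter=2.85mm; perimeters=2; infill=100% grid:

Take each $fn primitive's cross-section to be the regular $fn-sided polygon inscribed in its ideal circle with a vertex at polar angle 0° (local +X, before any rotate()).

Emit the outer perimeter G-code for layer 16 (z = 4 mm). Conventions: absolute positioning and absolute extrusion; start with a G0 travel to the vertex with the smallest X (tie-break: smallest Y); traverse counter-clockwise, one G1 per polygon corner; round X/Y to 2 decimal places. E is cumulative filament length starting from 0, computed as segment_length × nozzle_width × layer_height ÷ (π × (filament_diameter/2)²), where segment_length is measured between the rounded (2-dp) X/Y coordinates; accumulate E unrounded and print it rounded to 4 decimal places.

G0 X-4.85 Y0.00 Z4.00
G1 X-4.20 Y-2.43 E0.0394
G1 X-2.43 Y-4.20 E0.0787
G1 X0.00 Y-4.85 E0.1181
G1 X2.43 Y-4.20 E0.1575
G1 X4.20 Y-2.43 E0.1968
G1 X4.85 Y0.00 E0.2362
G1 X4.20 Y2.43 E0.2756
G1 X2.43 Y4.20 E0.3149
G1 X0.00 Y4.85 E0.3543
G1 X-2.43 Y4.20 E0.3937
G1 X-4.20 Y2.43 E0.4330
G1 X-4.85 Y0.00 E0.4724

At z = 4 mm: the cone (r1=5→r2=4.5) has section circumradius 4.852 here — a regular 12-gon. The outline is a single polygon with 12 vertices. Extrusion per mm of travel: 0.4 × 0.25 / (π × 1.425²) = 0.015675. Accumulating E over each segment gives final E = 0.4724.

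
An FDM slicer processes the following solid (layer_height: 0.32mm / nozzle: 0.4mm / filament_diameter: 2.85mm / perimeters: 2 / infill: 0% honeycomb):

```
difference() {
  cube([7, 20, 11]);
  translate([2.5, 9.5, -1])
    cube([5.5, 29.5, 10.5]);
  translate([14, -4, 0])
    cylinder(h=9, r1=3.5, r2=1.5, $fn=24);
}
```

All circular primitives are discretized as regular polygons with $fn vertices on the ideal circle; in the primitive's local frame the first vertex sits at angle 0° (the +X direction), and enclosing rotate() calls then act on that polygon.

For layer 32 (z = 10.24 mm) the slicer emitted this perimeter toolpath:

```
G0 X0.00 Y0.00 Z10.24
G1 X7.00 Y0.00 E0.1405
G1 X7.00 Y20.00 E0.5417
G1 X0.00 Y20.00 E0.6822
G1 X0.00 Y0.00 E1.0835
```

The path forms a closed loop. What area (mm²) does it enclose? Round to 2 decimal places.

Apply the shoelace formula to the sequence of (X, Y) vertices; enclosed area = 140.00 mm².

140.00 mm²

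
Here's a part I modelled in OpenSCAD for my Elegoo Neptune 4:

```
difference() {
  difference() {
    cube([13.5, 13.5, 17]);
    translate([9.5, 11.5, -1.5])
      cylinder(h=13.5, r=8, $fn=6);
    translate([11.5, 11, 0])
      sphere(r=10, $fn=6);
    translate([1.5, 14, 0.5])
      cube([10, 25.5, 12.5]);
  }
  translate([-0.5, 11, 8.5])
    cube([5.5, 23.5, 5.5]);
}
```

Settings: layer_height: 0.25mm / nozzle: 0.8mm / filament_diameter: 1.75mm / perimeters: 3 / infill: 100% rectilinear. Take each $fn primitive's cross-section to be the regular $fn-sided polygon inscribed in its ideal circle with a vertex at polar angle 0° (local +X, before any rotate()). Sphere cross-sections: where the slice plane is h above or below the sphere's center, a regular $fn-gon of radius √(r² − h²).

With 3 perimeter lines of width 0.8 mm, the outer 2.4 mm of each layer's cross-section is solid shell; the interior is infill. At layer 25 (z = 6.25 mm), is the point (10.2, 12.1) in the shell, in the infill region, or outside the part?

outside

At z = 6.25 mm: the cube (footprint 13.5×13.5) is included at this height; the r=8 cylinder at (9.5, 11.5) contributes a regular 6-gon of circumradius 8; the sphere at (11.5, 11): section is a regular 6-gon, circumradius = √(r²−h²) = √(10²−6.25²) = 7.806; the cube at (1.5, 14) (footprint 10×25.5) is included at this height; Subtracting the remaining from the first: starting from the 13.5×13.5 cube, the r=8 cylinder at (9.5, 11.5) partially overlaps it — only the 92.13 mm² overlap (of its 166.28 mm²) is removed, clipping the outline; the r=10 sphere at (11.5, 11) partially overlaps it — only the 1.99 mm² overlap (of its 158.32 mm²) is removed, clipping the outline; the 10×25.5 cube at (1.5, 14) misses the remaining region (no effect) — 1 connected region; the cube at (-0.5, 11) is absent (z outside [8.5, 14]); Subtracting the remaining from the first: none of the subtracted shapes is present at this height, so that combined region is unchanged — 1 connected region. Overall, the cross-section is a single solid region. The nearest boundary edge runs (0.00, 13.50)→(2.65, 13.50); distance from the point to it = 7.67 mm. The point is not inside any of the regions above, so it lies outside the cross-section (7.67 mm from the nearest boundary).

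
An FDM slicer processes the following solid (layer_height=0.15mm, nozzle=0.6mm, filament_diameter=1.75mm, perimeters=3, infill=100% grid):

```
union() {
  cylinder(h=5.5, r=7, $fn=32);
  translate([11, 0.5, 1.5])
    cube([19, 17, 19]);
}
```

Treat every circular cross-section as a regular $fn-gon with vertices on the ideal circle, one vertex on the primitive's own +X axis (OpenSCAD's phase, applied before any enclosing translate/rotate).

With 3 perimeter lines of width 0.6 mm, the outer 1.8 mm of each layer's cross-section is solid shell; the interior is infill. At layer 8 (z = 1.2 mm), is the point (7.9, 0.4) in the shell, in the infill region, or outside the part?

outside

At z = 1.2 mm: the r=7 cylinder gives a regular 32-gon of circumradius 7 (constant along its height); the cube at (11, 0.5) is absent (z outside [1.5, 20.5]); Combining (union): only the r=7 cylinder is present, so the union is just that shape — 1 connected region. Overall, the cross-section is a single solid region. The nearest boundary edge runs (7.00, 0.00)→(6.87, 1.37); distance from the point to it = 0.93 mm. The point is not inside any of the regions above, so it lies outside the cross-section (0.93 mm from the nearest boundary).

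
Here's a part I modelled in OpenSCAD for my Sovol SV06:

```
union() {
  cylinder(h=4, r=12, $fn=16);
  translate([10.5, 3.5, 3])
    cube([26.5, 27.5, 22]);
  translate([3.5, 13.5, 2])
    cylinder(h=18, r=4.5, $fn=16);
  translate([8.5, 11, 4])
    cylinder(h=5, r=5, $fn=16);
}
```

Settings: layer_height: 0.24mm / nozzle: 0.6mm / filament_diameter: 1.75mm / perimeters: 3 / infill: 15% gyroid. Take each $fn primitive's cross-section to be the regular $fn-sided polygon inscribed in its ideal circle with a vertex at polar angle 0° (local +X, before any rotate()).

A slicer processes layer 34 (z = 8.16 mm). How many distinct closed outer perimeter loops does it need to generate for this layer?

At z = 8.16 mm: the cylinder is not intersected at this z (z outside [0, 4]); the cube at (10.5, 3.5) (footprint 26.5×27.5) is included at this height; the cylinder at (3.5, 13.5): section is a regular 16-gon, circumradius r=4.5; the r=5 cylinder at (8.5, 11) contributes a regular 16-gon of circumradius 5; Taking the union: the regions partially overlap (shared area 38.97 mm²), so overlapping operands fuse into one piece — 1 connected region. The result has 1 disconnected region.

1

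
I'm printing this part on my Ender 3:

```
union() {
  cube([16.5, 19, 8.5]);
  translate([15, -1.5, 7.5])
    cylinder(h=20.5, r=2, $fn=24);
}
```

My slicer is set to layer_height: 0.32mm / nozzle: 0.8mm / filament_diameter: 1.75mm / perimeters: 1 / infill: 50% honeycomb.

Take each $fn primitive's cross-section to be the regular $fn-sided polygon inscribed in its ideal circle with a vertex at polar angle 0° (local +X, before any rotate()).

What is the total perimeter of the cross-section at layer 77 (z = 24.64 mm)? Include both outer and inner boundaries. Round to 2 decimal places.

12.53 mm

At z = 24.64 mm: the cube is absent (z outside [0, 8.5]); the cylinder at (15, -1.5): section is a regular 24-gon, circumradius r=2 (perimeter = 2·24·2.000·sin(180°/24) = 12.53 mm); Taking the union: only the r=2 cylinder at (15, -1.5) is present, so the union is just that shape — boundary = 12.53 mm. Overall, the cross-section is a single solid region. Total boundary length (outer) = 12.53 mm.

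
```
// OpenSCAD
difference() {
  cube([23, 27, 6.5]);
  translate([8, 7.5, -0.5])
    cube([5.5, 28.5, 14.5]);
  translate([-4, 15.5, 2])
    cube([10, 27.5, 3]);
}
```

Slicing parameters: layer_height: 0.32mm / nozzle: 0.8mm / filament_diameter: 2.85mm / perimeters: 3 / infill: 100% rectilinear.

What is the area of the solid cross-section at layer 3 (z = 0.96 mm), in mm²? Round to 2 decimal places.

At z = 0.96 mm: the 23×27 cube contributes its full rectangle (area 621.00 mm²); the cube at (8, 7.5) (footprint 5.5×28.5) is included at this height (area 156.75 mm²); the cube at (-4, 15.5) does not reach this height (z outside [2, 5]); Subtracting the remaining from the first: starting from the 23×27 cube (621.00 mm²), the 5.5×28.5 cube at (8, 7.5) partially overlaps it — only the 107.25 mm² overlap (of its 156.75 mm²) is removed, clipping the outline — area = 513.75 mm². Overall, the cross-section is a single solid region. Net area = 513.75 mm².

513.75 mm²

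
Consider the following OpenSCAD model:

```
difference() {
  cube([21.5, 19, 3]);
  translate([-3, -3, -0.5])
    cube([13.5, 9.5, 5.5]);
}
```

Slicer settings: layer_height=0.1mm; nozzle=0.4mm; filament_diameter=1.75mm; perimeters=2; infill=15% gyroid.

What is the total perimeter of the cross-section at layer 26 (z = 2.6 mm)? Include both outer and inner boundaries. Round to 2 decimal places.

At z = 2.6 mm: the cube is present — its section is the full 21.5×19 rectangle (perimeter 81.00 mm); the cube at (-3, -3) is present — its section is the full 13.5×9.5 rectangle (perimeter 46.00 mm); Subtracting the remaining from the first: starting from the 21.5×19 cube, the 13.5×9.5 cube at (-3, -3) partially overlaps it — only the 68.25 mm² overlap (of its 128.25 mm²) is removed, clipping the outline — boundary = 81.00 mm. Overall, the cross-section is a single solid region. Total boundary length (outer) = 81.00 mm.

81.00 mm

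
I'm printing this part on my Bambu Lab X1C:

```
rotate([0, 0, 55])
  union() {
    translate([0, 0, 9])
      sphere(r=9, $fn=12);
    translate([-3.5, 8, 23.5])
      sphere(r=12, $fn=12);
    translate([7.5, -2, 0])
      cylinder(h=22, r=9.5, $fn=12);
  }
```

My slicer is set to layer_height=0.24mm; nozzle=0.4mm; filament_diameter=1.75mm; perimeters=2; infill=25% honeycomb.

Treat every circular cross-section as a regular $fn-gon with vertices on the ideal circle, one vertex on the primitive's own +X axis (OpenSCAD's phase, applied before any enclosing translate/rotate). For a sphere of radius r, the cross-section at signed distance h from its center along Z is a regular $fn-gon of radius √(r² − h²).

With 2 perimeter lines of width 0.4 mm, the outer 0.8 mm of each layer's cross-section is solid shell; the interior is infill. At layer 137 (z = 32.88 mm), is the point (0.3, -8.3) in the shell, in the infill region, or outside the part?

outside

At z = 32.88 mm: the sphere is absent (|z−center|=23.880 > r=9); the r=12 sphere at (-3.5, 8) slices to a regular 12-gon of circumradius 7.484 (√(r²−h²) with h=9.38 from center); the cylinder at (7.5, -2) does not reach this height (z outside [0, 22]); Merging all regions: only the r=12 sphere at (-3.5, 8) is present, so the union is just that shape — 1 connected region; (rotated 55° about Z; rotation is an isometry so areas/perimeters/island counts are preserved). Overall, the cross-section is a single solid region. Undo the 55° rotation: the query point maps to (-6.627, -5.006) in the un-rotated model frame. The nearest boundary edge runs (-7.24, 1.52)→(-3.50, 0.52); distance from the point to it = 6.14 mm. The point is not inside any of the regions above, so it lies outside the cross-section (6.14 mm from the nearest boundary).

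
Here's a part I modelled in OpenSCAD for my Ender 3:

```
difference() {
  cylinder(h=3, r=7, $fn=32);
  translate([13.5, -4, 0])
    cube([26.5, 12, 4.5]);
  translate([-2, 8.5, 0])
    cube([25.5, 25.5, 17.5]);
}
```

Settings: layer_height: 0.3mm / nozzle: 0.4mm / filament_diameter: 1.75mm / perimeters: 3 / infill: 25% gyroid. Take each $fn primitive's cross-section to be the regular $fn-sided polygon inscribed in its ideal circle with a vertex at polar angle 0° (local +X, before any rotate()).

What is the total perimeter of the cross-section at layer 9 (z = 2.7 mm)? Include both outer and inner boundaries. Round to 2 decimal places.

At z = 2.7 mm: the r=7 cylinder contributes a regular 32-gon of circumradius 7 (perimeter = 2·32·7.000·sin(180°/32) = 43.91 mm); the cube at (13.5, -4) is present — its section is the full 26.5×12 rectangle (perimeter 77.00 mm); the 25.5×25.5 cube at (-2, 8.5) contributes its full rectangle (perimeter 102.00 mm); Subtracting the remaining from the first: starting from the r=7 cylinder, the 26.5×12 cube at (13.5, -4) misses the remaining region (no effect); the 25.5×25.5 cube at (-2, 8.5) misses the remaining region (no effect) — boundary = 43.91 mm. Overall, the cross-section is a single solid region. Total boundary length (outer) = 43.91 mm.

43.91 mm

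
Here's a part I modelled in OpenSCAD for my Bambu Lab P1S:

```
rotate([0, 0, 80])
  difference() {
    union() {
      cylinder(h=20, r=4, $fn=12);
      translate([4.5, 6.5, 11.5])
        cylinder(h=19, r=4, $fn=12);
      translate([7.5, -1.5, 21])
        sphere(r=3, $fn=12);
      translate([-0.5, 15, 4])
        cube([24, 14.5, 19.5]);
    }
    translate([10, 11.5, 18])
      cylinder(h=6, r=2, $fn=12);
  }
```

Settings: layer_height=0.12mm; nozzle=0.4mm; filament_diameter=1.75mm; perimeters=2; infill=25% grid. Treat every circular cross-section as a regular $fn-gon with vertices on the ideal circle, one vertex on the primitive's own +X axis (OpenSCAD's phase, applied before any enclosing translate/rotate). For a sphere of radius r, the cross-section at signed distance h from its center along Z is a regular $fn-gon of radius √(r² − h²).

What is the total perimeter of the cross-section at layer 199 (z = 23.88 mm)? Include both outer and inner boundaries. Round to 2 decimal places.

30.06 mm

At z = 23.88 mm: the cylinder does not reach this height (z outside [0, 20]); the r=4 cylinder at (4.5, 6.5) contributes a regular 12-gon of circumradius 4 (perimeter = 2·12·4.000·sin(180°/12) = 24.85 mm); the sphere at (7.5, -1.5): section is a regular 12-gon, circumradius = √(r²−h²) = √(3²−2.88²) = 0.840 (perimeter = 2·12·0.840·sin(180°/12) = 5.22 mm); the cube at (-0.5, 15) is absent (z outside [4, 23.5]); Taking the union: the 2 present regions are separate (no shared area or edge), so areas and boundary lengths simply add and each stays a separate island — boundary = 30.06 mm; the cylinder at (10, 11.5): section is a regular 12-gon, circumradius r=2 (perimeter = 2·12·2.000·sin(180°/12) = 12.42 mm); Taking the first minus the rest: starting from the result so far, the r=2 cylinder at (10, 11.5) misses the remaining region (no effect) — boundary = 30.06 mm; (rotated 80° about Z; rotation is an isometry so areas/perimeters/island counts are preserved). Overall, the cross-section has 2 separate islands. Total boundary length (outer) = 30.06 mm.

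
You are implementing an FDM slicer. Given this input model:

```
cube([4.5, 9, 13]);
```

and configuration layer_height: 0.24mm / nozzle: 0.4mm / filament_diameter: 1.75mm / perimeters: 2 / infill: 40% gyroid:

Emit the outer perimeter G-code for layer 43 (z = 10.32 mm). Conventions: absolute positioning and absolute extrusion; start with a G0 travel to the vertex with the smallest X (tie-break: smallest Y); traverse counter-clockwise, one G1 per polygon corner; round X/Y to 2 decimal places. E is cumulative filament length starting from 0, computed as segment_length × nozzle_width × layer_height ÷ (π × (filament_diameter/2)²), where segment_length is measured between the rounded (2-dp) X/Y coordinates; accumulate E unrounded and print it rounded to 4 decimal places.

At z = 10.32 mm: the cube (footprint 4.5×9) is included at this height. The outline is a single polygon with 4 vertices. Extrusion per mm of travel: 0.4 × 0.24 / (π × 0.875²) = 0.039912. Accumulating E over each segment gives final E = 1.0776.

G0 X0.00 Y0.00 Z10.32
G1 X4.50 Y0.00 E0.1796
G1 X4.50 Y9.00 E0.5388
G1 X0.00 Y9.00 E0.7184
G1 X0.00 Y0.00 E1.0776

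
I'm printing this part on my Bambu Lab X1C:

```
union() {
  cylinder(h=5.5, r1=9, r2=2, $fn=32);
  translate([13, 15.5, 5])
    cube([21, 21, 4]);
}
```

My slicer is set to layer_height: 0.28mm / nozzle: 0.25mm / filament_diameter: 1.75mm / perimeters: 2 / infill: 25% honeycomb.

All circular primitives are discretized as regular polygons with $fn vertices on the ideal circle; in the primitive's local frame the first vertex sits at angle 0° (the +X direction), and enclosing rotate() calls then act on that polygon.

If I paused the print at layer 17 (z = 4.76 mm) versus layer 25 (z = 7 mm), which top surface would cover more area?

layer 25 (z = 7 mm)

Layer 17 (z = 4.76): the cone: at t=0.865 of its height the radius interpolates to r₁+(r₂−r₁)t = 2.942, giving a regular 32-gon of that circumradius (area = (32/2)·2.942²·sin(360°/32) = 27.01 mm²); the cube at (13, 15.5) is absent (z outside [5, 9]); Merging all regions: only the cone is present, so the union is just that shape — area = 27.01 mm². So its area = 27.01 mm². Layer 25 (z = 7): the cone does not reach this height (z outside [0, 5.5]); the cube at (13, 15.5) is present — its section is the full 21×21 rectangle (area 441.00 mm²); Combining (union): only the 21×21 cube at (13, 15.5) is present, so the union is just that shape — area = 441.00 mm². So its area = 441.00 mm². Layer 25 is larger (441.00 vs 27.01 mm²).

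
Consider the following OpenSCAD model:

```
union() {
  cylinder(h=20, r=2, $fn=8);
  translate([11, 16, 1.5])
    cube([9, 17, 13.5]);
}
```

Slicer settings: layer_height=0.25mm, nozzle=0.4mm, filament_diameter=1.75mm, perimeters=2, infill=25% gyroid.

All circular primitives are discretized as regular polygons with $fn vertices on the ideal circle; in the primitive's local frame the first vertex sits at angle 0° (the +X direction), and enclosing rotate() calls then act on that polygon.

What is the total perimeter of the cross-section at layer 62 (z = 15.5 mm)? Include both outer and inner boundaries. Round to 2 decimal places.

At z = 15.5 mm: the r=2 cylinder contributes a regular 8-gon of circumradius 2 (perimeter = 2·8·2.000·sin(180°/8) = 12.25 mm); the cube at (11, 16) does not reach this height (z outside [1.5, 15]); Combining (union): only the r=2 cylinder is present, so the union is just that shape — boundary = 12.25 mm. Overall, the cross-section is a single solid region. Total boundary length (outer) = 12.25 mm.

12.25 mm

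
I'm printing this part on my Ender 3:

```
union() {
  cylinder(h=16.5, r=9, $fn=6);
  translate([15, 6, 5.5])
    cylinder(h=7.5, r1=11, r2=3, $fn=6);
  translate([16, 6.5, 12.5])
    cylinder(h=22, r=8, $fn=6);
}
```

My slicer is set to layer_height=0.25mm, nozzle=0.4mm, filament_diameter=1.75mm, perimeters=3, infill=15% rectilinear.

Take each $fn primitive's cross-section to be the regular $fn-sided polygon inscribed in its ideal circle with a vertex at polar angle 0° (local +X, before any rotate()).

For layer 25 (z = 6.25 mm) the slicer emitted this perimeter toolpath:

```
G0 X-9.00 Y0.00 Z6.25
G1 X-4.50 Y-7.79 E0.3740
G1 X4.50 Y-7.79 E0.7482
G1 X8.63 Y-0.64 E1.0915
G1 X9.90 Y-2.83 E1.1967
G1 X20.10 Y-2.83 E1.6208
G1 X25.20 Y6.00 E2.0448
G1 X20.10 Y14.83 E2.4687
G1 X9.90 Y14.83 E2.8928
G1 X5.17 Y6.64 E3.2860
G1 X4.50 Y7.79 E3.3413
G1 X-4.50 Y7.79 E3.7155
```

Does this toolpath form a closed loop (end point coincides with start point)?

no

Start point (G0): (-9.00, 0.00). End point (last G1): the path does not return to the start — open.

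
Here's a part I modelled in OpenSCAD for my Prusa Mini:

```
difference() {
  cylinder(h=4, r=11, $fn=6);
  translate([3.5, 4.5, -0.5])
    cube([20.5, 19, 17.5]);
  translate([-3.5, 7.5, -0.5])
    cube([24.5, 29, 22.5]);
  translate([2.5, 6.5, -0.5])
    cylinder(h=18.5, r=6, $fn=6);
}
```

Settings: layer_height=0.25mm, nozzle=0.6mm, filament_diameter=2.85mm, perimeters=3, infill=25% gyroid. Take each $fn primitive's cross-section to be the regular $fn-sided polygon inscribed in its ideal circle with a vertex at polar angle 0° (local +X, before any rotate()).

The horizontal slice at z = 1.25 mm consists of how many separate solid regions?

1

At z = 1.25 mm: the r=11 cylinder contributes a regular 6-gon of circumradius 11; the cube at (3.5, 4.5) (footprint 20.5×19) is included at this height; the cube at (-3.5, 7.5) is present — its section is the full 24.5×29 rectangle; the r=6 cylinder at (2.5, 6.5) contributes a regular 6-gon of circumradius 6; Subtracting the remaining from the first: starting from the r=11 cylinder, the 20.5×19 cube at (3.5, 4.5) partially overlaps it — only the 17.35 mm² overlap (of its 389.50 mm²) is removed, clipping the outline; the 24.5×29 cube at (-3.5, 7.5) partially overlaps it — only the 14.18 mm² overlap (of its 710.50 mm²) is removed, clipping the outline; the r=6 cylinder at (2.5, 6.5) partially overlaps it — only the 44.63 mm² overlap (of its 93.53 mm²) is removed, clipping the outline — 1 connected region. The result has 1 disconnected region.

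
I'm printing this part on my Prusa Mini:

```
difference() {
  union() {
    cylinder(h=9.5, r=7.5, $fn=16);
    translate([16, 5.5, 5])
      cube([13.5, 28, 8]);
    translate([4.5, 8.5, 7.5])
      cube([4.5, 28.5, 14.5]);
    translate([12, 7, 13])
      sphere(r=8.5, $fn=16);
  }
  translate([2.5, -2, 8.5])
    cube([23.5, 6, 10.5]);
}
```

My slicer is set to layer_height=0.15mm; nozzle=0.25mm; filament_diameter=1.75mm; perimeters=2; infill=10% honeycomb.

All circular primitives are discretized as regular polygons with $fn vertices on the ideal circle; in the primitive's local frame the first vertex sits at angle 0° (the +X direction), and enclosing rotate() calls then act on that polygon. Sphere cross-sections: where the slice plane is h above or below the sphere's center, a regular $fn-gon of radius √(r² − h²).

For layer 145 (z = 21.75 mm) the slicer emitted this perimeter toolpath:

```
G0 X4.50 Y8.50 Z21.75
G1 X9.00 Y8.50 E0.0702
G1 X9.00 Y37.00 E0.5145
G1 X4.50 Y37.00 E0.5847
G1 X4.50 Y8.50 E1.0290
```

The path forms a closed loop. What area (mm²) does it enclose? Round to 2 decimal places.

128.25 mm²

Apply the shoelace formula to the sequence of (X, Y) vertices; enclosed area = 128.25 mm².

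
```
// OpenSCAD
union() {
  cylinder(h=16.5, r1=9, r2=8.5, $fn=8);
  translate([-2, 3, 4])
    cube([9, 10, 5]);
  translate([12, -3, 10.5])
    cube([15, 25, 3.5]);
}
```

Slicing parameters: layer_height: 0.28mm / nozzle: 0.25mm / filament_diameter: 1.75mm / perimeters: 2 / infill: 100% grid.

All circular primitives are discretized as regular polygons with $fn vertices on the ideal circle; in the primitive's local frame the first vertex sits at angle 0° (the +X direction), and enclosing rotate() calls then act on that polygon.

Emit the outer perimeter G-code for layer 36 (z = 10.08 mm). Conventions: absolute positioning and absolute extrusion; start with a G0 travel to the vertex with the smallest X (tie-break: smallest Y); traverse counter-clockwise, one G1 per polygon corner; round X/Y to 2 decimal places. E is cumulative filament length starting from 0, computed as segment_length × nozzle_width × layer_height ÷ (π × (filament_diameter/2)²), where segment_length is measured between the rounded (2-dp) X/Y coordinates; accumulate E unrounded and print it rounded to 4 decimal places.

At z = 10.08 mm: the cone: at t=0.611 of its height the radius interpolates to r₁+(r₂−r₁)t = 8.695, giving a regular 8-gon of that circumradius; the cube at (-2, 3) does not reach this height (z outside [4, 9]); the cube at (12, -3) is not intersected at this z (z outside [10.5, 14]); Taking the union: only the cone is present, so the union is just that shape — 1 connected region. The outline is a single polygon with 8 vertices. Extrusion per mm of travel: 0.25 × 0.28 / (π × 0.875²) = 0.029103. Accumulating E over each segment gives final E = 1.5492.

G0 X-8.69 Y0.00 Z10.08
G1 X-6.15 Y-6.15 E0.1936
G1 X0.00 Y-8.69 E0.3873
G1 X6.15 Y-6.15 E0.5809
G1 X8.69 Y0.00 E0.7746
G1 X6.15 Y6.15 E0.9682
G1 X0.00 Y8.69 E1.1619
G1 X-6.15 Y6.15 E1.3555
G1 X-8.69 Y0.00 E1.5492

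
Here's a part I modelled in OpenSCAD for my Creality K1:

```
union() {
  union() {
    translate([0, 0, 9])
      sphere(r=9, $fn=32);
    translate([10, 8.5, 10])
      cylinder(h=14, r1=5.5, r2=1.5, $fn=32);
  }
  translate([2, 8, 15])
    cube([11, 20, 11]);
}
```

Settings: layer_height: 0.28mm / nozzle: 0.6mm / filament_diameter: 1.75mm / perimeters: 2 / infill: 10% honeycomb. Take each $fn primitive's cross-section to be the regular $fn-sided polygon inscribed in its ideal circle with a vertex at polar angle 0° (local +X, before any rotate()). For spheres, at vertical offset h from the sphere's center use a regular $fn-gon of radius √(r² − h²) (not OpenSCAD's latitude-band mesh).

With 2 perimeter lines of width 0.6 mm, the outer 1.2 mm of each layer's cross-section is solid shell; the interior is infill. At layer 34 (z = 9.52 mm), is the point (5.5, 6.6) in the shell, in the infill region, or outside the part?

shell

At z = 9.52 mm: the r=9 sphere contributes a regular 32-gon of circumradius √(9²−0.52²) = 8.985; the cone at (10, 8.5) is absent (z outside [10, 24]); Combining (union): only the r=9 sphere is present, so the union is just that shape — 1 connected region; the cube at (2, 8) does not reach this height (z outside [15, 26]); Taking the union: only that combined region is present, so the union is just that shape — 1 connected region. Overall, the cross-section is a single solid region. The nearest boundary edge runs (6.35, 6.35)→(4.99, 7.47); distance from the point to it = 0.35 mm. The point is inside the cross-section, 0.35 mm from the nearest boundary — within the 1.2 mm shell band (2 × 0.6).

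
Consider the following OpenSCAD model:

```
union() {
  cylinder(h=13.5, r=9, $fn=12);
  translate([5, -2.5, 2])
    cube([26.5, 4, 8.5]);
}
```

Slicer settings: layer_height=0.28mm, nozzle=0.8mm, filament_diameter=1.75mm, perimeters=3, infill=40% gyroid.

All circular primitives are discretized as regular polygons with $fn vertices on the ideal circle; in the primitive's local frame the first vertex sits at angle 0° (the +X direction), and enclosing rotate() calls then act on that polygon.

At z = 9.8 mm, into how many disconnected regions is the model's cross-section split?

1

At z = 9.8 mm: the cylinder: section is a regular 12-gon, circumradius r=9; the 26.5×4 cube at (5, -2.5) contributes its full rectangle; Combining (union): the regions partially overlap (shared area 14.86 mm²), so overlapping operands fuse into one piece — 1 connected region. The result has 1 disconnected region.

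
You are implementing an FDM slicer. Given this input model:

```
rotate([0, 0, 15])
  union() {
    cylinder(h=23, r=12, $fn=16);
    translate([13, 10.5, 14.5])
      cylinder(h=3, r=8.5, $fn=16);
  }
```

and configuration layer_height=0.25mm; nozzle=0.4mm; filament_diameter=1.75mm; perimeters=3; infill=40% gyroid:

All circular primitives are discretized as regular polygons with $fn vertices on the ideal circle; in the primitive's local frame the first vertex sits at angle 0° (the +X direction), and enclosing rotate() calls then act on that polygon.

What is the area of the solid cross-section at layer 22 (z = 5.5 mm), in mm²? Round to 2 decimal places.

At z = 5.5 mm: the r=12 cylinder contributes a regular 16-gon of circumradius 12 (area = (16/2)·12.000²·sin(360°/16) = 440.85 mm²); the cylinder at (13, 10.5) is absent (z outside [14.5, 17.5]); Merging all regions: only the r=12 cylinder is present, so the union is just that shape — area = 440.85 mm²; (whole slice rotated 15° about Z — lengths, areas and connectivity unchanged). Overall, the cross-section is a single solid region. Net area = 440.85 mm².

440.85 mm²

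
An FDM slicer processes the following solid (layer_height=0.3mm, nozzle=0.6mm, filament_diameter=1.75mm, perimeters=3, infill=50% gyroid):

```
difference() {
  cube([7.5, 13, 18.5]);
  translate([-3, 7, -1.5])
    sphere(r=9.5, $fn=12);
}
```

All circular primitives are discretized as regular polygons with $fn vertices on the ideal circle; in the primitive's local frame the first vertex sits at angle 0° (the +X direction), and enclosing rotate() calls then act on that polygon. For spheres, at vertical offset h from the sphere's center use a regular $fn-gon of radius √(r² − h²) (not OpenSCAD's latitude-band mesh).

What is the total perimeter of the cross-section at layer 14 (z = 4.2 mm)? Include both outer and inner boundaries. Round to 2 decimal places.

At z = 4.2 mm: the cube (footprint 7.5×13) is included at this height (perimeter 41.00 mm); the sphere at (-3, 7): section is a regular 12-gon, circumradius = √(r²−h²) = √(9.5²−5.7²) = 7.600 (perimeter = 2·12·7.600·sin(180°/12) = 47.21 mm); After the difference (first − rest): starting from the 7.5×13 cube, the r=9.5 sphere at (-3, 7) partially overlaps it — only the 42.73 mm² overlap (of its 173.28 mm²) is removed, clipping the outline — boundary = 42.56 mm. Overall, the cross-section is a single solid region. Total boundary length (outer) = 42.56 mm.

42.56 mm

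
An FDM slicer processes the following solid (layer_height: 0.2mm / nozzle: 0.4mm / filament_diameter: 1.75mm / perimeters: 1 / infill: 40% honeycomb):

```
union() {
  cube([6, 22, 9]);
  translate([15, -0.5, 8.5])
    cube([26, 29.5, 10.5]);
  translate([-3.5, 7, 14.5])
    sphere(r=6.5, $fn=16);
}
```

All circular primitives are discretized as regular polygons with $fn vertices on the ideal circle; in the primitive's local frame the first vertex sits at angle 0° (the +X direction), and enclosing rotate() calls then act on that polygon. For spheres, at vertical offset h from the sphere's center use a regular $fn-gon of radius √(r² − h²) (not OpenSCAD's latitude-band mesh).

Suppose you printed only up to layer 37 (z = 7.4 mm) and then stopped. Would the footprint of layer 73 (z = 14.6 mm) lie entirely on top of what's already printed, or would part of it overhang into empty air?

Compare the two slices. At z = 7.4: the cube (footprint 6×22) is included at this height (area 132.00 mm²); the cube at (15, -0.5) is not intersected at this z (z outside [8.5, 19]); the sphere at (-3.5, 7) is absent (|z−center|=7.100 > r=6.5); Merging all regions: only the 6×22 cube is present, so the union is just that shape — area = 132.00 mm². At z = 14.6: the cube is absent (z outside [0, 9]); the cube at (15, -0.5) is present — its section is the full 26×29.5 rectangle (area 767.00 mm²); the r=6.5 sphere at (-3.5, 7) contributes a regular 16-gon of circumradius √(6.5²−0.1²) = 6.499 (area = (16/2)·6.499²·sin(360°/16) = 129.32 mm²); Merging all regions: the 2 present regions are separate (no shared area or edge), so areas and boundary lengths simply add and each stays a separate island — area = 896.32 mm². Checking containment: at z = 14.6 the cross-section extends beyond the z = 7.4 cross-section by about 874.23 mm².

part overhangs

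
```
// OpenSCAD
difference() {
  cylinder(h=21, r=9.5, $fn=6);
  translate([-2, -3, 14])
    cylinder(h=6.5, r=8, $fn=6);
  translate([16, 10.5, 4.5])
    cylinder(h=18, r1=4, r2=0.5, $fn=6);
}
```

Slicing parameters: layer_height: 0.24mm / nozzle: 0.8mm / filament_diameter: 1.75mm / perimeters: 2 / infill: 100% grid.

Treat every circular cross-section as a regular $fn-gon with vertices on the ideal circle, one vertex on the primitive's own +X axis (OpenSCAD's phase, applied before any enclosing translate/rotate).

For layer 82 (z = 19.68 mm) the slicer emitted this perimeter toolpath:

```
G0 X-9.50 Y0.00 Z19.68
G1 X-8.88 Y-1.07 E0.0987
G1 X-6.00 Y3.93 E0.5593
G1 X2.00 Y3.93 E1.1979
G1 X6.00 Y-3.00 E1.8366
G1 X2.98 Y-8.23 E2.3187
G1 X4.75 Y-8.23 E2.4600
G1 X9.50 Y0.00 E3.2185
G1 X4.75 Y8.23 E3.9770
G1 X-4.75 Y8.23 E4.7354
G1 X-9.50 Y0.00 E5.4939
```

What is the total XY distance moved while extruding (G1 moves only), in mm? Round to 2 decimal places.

68.82 mm

Sum the Euclidean lengths of each G1 segment: total = 68.82 mm.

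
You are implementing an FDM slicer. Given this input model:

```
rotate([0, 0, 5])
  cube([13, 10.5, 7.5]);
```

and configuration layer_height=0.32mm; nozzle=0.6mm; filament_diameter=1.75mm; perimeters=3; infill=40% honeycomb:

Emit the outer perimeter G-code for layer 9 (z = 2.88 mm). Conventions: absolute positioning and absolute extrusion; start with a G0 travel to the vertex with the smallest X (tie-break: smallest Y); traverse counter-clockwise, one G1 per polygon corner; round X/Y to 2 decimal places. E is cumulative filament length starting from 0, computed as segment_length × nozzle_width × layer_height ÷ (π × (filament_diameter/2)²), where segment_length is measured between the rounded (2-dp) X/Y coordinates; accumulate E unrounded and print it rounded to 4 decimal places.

G0 X-0.92 Y10.46 Z2.88
G1 X0.00 Y0.00 E0.8382
G1 X12.95 Y1.13 E1.8758
G1 X12.04 Y11.59 E2.7140
G1 X-0.92 Y10.46 E3.7524

At z = 2.88 mm: the cube is present — its section is the full 13×10.5 rectangle; (whole slice rotated 5° about Z — lengths, areas and connectivity unchanged). The outline is a single polygon with 4 vertices. Extrusion per mm of travel: 0.6 × 0.32 / (π × 0.875²) = 0.079824. Accumulating E over each segment gives final E = 3.7524.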